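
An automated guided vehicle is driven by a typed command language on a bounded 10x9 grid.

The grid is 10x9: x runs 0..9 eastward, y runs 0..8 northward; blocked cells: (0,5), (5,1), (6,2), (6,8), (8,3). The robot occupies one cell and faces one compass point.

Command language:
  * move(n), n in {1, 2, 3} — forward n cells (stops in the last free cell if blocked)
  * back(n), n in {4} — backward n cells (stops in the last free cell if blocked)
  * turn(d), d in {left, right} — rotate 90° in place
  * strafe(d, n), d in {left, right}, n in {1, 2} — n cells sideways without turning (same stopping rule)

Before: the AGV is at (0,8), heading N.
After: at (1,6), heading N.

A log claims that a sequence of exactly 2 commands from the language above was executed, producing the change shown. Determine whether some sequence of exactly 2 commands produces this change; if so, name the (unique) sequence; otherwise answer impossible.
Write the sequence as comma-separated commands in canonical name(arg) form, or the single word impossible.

key: back(4) is stopped early by the blocked cell at (0,5)
t0: at (0,8), heading N
[1] after back(4): at (0,6), heading N
[2] after strafe(right, 1): at (1,6), heading N
no other 2-command option fits: unique.

back(4), strafe(right, 1)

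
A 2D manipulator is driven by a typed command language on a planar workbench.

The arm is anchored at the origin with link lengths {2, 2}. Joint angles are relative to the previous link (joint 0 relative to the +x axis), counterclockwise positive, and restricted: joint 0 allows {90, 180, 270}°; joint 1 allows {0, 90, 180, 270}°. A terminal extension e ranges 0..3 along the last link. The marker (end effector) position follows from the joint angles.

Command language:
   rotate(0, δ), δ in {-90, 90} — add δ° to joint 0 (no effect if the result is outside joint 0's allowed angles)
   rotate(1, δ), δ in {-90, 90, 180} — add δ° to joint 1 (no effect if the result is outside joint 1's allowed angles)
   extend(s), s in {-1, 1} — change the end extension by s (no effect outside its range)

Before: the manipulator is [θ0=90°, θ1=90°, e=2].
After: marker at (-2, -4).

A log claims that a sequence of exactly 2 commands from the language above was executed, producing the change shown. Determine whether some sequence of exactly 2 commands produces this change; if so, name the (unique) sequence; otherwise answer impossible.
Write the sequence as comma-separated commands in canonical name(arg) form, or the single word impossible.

key: order matters: swapping rotate(0, -90) and rotate(0, 90) lands elsewhere
start: [θ0=90°, θ1=90°, e=2]
[1] after rotate(0, -90): [θ0=90°, θ1=90°, e=2]
[2] after rotate(0, 90): [θ0=180°, θ1=90°, e=2]
no rival 2-sequence matches.

rotate(0, -90), rotate(0, 90)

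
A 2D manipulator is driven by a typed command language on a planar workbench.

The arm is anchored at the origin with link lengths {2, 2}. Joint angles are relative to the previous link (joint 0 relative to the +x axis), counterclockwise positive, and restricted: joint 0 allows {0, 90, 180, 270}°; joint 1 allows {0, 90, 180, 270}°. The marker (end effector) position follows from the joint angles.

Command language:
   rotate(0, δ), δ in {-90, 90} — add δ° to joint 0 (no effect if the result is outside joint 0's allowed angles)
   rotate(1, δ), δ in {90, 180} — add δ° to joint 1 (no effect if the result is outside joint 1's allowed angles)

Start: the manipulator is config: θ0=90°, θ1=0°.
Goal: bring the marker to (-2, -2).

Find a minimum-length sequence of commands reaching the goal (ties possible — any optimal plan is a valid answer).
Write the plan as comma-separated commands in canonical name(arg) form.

from: config: θ0=90°, θ1=0°
t=1 rotate(0, 90) ⇒ config: θ0=180°, θ1=0°
t=2 rotate(1, 90) ⇒ config: θ0=180°, θ1=90°
nothing shorter than 2 reaches the goal.

rotate(0, 90), rotate(1, 90)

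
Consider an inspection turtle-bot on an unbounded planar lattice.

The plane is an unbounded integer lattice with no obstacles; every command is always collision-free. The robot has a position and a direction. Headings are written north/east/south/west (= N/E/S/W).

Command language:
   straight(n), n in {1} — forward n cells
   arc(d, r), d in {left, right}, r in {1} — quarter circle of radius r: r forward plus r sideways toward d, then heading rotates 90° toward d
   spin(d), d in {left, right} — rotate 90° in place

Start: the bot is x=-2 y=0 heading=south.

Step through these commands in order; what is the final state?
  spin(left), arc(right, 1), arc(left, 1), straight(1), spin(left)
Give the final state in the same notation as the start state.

t0: x=-2 y=0 heading=south
t=1 spin(left) ⇒ x=-2 y=0 heading=east
t=2 arc(right, 1) ⇒ x=-1 y=-1 heading=south
t=3 arc(left, 1) ⇒ x=0 y=-2 heading=east
t=4 straight(1) ⇒ x=1 y=-2 heading=east
t=5 spin(left) ⇒ x=1 y=-2 heading=north

x=1 y=-2 heading=north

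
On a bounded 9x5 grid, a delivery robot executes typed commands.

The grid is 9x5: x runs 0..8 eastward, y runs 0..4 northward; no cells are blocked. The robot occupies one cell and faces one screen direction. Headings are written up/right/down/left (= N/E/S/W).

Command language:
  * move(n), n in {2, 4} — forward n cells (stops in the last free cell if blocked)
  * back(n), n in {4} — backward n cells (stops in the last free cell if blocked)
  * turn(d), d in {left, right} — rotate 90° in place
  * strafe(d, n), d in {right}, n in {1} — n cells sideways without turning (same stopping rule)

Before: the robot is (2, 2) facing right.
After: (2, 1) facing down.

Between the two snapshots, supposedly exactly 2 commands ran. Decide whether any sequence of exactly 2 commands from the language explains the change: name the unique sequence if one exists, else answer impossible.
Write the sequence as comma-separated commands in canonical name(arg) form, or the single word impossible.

key: order matters: swapping strafe(right, 1) and turn(right) lands elsewhere
begin: (2, 2) facing right
[1] after strafe(right, 1): (2, 1) facing right
[2] after turn(right): (2, 1) facing down
all 36 alternatives checked — unique.

strafe(right, 1), turn(right)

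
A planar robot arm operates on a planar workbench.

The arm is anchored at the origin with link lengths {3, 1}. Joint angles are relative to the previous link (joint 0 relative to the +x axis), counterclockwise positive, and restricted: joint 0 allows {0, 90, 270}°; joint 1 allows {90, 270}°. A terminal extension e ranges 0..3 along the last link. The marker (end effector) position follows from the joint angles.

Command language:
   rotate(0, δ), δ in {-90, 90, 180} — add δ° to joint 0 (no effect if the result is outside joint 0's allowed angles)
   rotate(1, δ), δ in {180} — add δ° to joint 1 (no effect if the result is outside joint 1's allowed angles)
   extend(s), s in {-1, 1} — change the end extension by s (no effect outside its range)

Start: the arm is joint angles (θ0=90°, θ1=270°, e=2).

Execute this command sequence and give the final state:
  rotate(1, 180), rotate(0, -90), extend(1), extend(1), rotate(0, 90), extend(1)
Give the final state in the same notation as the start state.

t0: joint angles (θ0=90°, θ1=270°, e=2)
[1] after rotate(1, 180): joint angles (θ0=90°, θ1=90°, e=2)
[2] after rotate(0, -90): joint angles (θ0=0°, θ1=90°, e=2)
[3] after extend(1): joint angles (θ0=0°, θ1=90°, e=3)
[4] after extend(1): joint angles (θ0=0°, θ1=90°, e=3)
[5] after rotate(0, 90): joint angles (θ0=90°, θ1=90°, e=3)
[6] after extend(1): joint angles (θ0=90°, θ1=90°, e=3)

joint angles (θ0=90°, θ1=90°, e=3)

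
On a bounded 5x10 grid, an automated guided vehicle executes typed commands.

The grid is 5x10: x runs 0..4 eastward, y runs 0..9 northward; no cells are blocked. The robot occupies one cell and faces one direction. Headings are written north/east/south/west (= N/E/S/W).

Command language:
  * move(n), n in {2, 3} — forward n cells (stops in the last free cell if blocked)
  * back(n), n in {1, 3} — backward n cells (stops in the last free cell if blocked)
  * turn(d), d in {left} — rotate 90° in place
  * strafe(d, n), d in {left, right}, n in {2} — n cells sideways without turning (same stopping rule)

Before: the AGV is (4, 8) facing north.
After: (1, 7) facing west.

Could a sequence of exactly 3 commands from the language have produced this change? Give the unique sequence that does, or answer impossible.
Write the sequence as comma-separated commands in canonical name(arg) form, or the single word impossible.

key: order matters: swapping back(1) and move(3) lands elsewhere
initial: (4, 8) facing north
[1] after back(1): (4, 7) facing north
[2] after turn(left): (4, 7) facing west
[3] after move(3): (1, 7) facing west
no rival 3-sequence matches.

back(1), turn(left), move(3)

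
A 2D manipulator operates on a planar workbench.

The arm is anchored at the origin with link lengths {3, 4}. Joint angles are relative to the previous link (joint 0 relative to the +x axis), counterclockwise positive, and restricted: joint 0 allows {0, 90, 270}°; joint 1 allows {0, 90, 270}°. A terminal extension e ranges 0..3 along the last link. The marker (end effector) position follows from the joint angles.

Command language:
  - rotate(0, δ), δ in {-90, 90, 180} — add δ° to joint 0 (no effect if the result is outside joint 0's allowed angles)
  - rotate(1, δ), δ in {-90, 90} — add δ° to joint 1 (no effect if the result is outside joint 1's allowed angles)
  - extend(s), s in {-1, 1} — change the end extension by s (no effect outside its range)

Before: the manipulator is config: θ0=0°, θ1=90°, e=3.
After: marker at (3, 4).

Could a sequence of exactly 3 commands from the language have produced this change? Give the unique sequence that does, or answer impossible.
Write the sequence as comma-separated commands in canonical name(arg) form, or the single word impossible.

extend(-1), extend(-1), extend(-1)

from: config: θ0=0°, θ1=90°, e=3
t=1 extend(-1) ⇒ config: θ0=0°, θ1=90°, e=2
t=2 extend(-1) ⇒ config: θ0=0°, θ1=90°, e=1
t=3 extend(-1) ⇒ config: θ0=0°, θ1=90°, e=0
all 343 alternatives checked — unique.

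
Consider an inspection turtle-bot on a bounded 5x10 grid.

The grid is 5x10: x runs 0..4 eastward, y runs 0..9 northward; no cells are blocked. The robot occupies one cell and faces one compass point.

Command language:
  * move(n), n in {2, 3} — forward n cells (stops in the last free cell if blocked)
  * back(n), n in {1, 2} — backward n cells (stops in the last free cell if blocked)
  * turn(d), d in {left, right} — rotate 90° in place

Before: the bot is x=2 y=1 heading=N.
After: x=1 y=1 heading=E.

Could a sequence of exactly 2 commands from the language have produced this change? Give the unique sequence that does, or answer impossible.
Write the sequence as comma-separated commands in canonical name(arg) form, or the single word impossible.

turn(right), back(1)

key: cell and facing (now E) both changed — the 2 commands mix motion and turning
begin: x=2 y=1 heading=N
step 1 (turn(right)): x=2 y=1 heading=E
step 2 (back(1)): x=1 y=1 heading=E
uniquely the one of 36 2-step routes that fits.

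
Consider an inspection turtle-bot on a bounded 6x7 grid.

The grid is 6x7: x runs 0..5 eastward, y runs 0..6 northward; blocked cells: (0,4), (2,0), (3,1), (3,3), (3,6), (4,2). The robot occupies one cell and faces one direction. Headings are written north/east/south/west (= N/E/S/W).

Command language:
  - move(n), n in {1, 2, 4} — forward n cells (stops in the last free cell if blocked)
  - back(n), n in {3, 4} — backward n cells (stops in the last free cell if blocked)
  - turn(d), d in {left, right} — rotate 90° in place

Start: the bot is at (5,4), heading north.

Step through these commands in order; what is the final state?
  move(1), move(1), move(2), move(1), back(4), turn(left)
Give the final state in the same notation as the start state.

begin: at (5,4), heading north
1. move(1) → at (5,5), heading north
2. move(1) → at (5,6), heading north
3. move(2) → at (5,6), heading north
4. move(1) → at (5,6), heading north
5. back(4) → at (5,2), heading north
6. turn(left) → at (5,2), heading west

at (5,2), heading west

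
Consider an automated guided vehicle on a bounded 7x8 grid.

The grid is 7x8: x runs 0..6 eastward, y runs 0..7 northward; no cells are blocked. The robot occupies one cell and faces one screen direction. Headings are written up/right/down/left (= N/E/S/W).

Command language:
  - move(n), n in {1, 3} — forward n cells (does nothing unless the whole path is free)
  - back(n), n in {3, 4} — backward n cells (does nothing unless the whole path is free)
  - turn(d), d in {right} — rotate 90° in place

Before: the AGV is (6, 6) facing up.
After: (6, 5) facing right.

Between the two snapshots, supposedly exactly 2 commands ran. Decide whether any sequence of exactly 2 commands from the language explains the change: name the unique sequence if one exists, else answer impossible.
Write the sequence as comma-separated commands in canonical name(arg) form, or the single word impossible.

checked all 2-command options: none fits.

impossible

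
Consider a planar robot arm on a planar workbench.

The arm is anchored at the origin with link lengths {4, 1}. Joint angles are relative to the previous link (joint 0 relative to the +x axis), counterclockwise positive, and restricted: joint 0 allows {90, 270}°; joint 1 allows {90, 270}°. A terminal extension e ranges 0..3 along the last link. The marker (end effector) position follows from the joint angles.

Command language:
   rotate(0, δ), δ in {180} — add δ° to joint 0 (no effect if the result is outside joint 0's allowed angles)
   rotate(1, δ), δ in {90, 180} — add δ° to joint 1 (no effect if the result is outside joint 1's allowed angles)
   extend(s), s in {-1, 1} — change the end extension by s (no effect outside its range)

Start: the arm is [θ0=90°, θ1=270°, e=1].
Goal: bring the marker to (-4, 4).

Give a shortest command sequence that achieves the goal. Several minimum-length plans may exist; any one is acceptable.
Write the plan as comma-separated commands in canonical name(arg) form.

rotate(1, 180), extend(1), extend(1)

initial: [θ0=90°, θ1=270°, e=1]
[1] after rotate(1, 180): [θ0=90°, θ1=90°, e=1]
[2] after extend(1): [θ0=90°, θ1=90°, e=2]
[3] after extend(1): [θ0=90°, θ1=90°, e=3]
no 2-step plan works, so 3 is optimal.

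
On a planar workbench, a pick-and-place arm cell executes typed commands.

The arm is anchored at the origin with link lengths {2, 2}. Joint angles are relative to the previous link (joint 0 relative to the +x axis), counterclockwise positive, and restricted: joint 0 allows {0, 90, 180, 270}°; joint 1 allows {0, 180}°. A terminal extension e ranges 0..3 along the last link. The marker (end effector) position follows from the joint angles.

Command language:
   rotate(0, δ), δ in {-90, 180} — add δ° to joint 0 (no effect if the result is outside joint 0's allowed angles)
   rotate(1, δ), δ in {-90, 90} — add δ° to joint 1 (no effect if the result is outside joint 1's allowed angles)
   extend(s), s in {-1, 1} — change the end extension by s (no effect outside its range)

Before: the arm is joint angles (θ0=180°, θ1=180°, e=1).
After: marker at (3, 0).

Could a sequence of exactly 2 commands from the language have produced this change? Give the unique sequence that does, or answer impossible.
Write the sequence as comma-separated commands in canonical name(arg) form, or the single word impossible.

from: joint angles (θ0=180°, θ1=180°, e=1)
[1] after extend(1): joint angles (θ0=180°, θ1=180°, e=2)
[2] after extend(1): joint angles (θ0=180°, θ1=180°, e=3)
no other 2-command option fits: unique.

extend(1), extend(1)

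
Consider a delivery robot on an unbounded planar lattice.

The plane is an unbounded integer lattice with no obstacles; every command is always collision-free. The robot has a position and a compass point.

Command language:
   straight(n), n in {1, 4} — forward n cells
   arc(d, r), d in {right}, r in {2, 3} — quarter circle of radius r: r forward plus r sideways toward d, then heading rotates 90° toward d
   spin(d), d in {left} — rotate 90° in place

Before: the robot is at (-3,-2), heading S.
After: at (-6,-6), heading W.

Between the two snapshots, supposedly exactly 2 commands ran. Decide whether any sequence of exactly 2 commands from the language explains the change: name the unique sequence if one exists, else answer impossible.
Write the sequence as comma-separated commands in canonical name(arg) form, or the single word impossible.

straight(1), arc(right, 3)

key: cell and facing (now W) both changed — the 2 commands mix motion and turning
begin: at (-3,-2), heading S
1. straight(1) → at (-3,-3), heading S
2. arc(right, 3) → at (-6,-6), heading W
all 25 alternatives checked — unique.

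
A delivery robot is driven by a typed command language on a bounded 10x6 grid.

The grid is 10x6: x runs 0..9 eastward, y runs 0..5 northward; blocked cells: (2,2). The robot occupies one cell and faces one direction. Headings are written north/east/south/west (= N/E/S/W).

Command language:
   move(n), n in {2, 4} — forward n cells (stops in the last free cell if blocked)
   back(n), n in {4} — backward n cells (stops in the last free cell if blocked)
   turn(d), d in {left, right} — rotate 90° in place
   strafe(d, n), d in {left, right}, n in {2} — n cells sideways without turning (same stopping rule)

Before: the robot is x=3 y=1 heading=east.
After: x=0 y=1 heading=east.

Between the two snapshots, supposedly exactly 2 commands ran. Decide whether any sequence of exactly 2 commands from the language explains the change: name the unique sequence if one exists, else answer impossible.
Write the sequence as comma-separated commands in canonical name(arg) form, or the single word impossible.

key: the first back(4) runs into the grid edge before its full distance
from: x=3 y=1 heading=east
t=1 back(4) ⇒ x=0 y=1 heading=east
t=2 back(4) ⇒ x=0 y=1 heading=east
no rival 2-sequence matches.

back(4), back(4)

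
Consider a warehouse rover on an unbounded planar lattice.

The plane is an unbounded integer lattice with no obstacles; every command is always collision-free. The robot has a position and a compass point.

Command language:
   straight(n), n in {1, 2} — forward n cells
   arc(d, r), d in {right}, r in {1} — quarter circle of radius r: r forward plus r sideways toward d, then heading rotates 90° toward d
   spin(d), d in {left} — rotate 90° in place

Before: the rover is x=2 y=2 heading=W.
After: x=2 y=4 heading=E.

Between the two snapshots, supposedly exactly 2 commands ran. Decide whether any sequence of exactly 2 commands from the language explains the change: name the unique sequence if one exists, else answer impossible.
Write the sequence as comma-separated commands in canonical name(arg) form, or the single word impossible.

key: cell and facing (now E) both changed — the 2 commands mix motion and turning
begin: x=2 y=2 heading=W
1. arc(right, 1) → x=1 y=3 heading=N
2. arc(right, 1) → x=2 y=4 heading=E
no other 2-command option fits: unique.

arc(right, 1), arc(right, 1)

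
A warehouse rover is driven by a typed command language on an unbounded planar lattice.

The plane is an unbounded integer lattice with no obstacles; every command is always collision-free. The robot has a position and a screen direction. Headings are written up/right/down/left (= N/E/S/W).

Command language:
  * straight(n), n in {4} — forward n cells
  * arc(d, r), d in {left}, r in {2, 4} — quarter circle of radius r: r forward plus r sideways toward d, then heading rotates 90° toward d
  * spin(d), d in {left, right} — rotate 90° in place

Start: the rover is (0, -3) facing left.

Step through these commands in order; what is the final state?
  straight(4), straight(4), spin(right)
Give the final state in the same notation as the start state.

start: (0, -3) facing left
t=1 straight(4) ⇒ (-4, -3) facing left
t=2 straight(4) ⇒ (-8, -3) facing left
t=3 spin(right) ⇒ (-8, -3) facing up

(-8, -3) facing up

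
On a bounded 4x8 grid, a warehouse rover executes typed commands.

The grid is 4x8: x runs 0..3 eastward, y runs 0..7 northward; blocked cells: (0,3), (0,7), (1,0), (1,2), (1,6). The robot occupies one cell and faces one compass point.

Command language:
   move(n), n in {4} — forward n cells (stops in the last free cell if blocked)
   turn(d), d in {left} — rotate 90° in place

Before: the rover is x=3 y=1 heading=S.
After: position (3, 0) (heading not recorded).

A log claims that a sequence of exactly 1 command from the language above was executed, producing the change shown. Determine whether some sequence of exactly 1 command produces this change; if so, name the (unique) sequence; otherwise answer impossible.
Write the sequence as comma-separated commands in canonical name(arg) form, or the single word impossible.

move(4)

key: move(4) runs into the grid edge before its full distance
t0: x=3 y=1 heading=S
t=1 move(4) ⇒ x=3 y=0 heading=S
no rival 1-sequence matches.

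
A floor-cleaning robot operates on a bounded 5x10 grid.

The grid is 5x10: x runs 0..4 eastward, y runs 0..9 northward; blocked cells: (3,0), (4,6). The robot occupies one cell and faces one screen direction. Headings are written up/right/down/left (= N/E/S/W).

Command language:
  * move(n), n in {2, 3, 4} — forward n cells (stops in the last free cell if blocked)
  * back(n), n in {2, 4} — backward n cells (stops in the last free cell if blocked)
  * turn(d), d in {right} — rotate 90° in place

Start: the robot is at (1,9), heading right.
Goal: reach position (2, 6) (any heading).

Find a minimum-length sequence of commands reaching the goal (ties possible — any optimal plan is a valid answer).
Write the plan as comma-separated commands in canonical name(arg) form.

t0: at (1,9), heading right
t=1 back(4) ⇒ at (0,9), heading right
t=2 move(2) ⇒ at (2,9), heading right
t=3 turn(right) ⇒ at (2,9), heading down
t=4 move(3) ⇒ at (2,6), heading down
no 3-step plan works, so 4 is optimal.

back(4), move(2), turn(right), move(3)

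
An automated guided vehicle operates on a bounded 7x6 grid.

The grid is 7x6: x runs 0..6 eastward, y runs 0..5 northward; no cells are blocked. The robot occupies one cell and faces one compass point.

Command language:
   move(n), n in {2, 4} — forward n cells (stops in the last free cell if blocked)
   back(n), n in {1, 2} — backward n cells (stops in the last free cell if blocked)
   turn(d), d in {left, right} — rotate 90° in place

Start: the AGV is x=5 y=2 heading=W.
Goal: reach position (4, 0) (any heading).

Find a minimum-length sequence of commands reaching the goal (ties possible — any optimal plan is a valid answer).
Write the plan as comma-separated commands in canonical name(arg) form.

start: x=5 y=2 heading=W
step 1 (back(1)): x=6 y=2 heading=W
step 2 (move(2)): x=4 y=2 heading=W
step 3 (turn(right)): x=4 y=2 heading=N
step 4 (back(2)): x=4 y=0 heading=N
minimal: 4 command(s), checked below 4.

back(1), move(2), turn(right), back(2)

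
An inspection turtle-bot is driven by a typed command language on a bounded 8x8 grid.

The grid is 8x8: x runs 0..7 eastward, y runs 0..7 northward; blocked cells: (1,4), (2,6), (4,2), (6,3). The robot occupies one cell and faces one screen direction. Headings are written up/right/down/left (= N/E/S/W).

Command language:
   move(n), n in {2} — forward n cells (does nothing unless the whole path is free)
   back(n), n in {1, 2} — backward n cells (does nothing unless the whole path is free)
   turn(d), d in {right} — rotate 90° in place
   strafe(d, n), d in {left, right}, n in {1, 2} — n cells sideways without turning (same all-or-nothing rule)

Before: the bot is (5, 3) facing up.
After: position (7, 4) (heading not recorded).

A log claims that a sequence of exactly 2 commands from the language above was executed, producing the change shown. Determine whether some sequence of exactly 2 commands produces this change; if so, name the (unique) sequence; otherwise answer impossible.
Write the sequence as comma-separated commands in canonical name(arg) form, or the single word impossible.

every 2-command combo misses the target.

impossible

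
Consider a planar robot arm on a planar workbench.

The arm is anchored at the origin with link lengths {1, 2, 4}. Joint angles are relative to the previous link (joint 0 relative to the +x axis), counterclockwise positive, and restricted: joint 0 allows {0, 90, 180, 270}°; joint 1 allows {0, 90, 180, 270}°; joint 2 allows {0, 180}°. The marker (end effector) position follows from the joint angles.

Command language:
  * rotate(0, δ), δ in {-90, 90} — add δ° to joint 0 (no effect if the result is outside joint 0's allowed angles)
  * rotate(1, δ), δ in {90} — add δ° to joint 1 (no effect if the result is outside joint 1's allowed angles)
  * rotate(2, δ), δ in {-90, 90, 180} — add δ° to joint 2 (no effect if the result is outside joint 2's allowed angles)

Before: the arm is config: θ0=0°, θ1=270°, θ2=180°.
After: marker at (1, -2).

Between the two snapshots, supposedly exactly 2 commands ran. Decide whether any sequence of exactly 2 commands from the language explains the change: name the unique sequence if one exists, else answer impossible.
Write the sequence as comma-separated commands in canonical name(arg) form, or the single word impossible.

initial: config: θ0=0°, θ1=270°, θ2=180°
t=1 rotate(1, 90) ⇒ config: θ0=0°, θ1=0°, θ2=180°
t=2 rotate(1, 90) ⇒ config: θ0=0°, θ1=90°, θ2=180°
no other 2-command option fits: unique.

rotate(1, 90), rotate(1, 90)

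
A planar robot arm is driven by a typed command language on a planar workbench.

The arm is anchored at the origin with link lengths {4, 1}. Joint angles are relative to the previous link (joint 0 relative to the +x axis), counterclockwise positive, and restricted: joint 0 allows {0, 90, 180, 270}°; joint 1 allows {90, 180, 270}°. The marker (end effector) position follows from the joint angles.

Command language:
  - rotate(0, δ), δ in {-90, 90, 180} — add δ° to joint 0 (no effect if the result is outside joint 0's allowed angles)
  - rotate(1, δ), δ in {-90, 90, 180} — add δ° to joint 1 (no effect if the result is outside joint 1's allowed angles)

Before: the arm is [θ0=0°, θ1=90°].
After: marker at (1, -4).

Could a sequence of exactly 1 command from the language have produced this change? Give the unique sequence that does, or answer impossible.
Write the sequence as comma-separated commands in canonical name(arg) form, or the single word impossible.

from: [θ0=0°, θ1=90°]
1. rotate(0, -90) → [θ0=270°, θ1=90°]
no rival 1-sequence matches.

rotate(0, -90)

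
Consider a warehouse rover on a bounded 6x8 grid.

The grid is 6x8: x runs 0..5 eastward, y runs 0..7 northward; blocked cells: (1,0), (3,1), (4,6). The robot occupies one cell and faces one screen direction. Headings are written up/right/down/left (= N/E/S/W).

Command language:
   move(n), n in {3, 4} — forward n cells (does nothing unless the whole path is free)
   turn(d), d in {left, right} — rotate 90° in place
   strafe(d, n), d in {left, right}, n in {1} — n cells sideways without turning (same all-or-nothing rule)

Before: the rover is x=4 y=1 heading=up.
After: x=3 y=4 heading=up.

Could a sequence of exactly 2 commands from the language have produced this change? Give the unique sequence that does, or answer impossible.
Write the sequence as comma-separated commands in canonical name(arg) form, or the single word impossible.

key: running strafe(left, 1) before move(3) would end elsewhere — order is forced
initial: x=4 y=1 heading=up
t=1 move(3) ⇒ x=4 y=4 heading=up
t=2 strafe(left, 1) ⇒ x=3 y=4 heading=up
all 36 alternatives checked — unique.

move(3), strafe(left, 1)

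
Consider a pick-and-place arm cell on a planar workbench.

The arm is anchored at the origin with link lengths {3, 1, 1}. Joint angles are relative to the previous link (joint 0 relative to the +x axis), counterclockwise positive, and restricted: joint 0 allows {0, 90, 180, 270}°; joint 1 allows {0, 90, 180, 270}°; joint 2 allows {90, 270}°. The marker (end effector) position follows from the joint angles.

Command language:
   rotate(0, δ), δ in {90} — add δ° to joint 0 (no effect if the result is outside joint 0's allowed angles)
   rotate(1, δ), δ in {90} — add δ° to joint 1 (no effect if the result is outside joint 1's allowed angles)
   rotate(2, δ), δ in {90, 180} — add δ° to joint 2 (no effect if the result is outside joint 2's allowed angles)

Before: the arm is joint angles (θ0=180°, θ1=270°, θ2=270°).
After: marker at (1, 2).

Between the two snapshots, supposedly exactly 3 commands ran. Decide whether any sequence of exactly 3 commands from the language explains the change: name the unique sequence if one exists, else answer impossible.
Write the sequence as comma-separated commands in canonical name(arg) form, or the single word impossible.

begin: joint angles (θ0=180°, θ1=270°, θ2=270°)
step 1 (rotate(0, 90)): joint angles (θ0=270°, θ1=270°, θ2=270°)
step 2 (rotate(0, 90)): joint angles (θ0=0°, θ1=270°, θ2=270°)
step 3 (rotate(0, 90)): joint angles (θ0=90°, θ1=270°, θ2=270°)
all 64 alternatives checked — unique.

rotate(0, 90), rotate(0, 90), rotate(0, 90)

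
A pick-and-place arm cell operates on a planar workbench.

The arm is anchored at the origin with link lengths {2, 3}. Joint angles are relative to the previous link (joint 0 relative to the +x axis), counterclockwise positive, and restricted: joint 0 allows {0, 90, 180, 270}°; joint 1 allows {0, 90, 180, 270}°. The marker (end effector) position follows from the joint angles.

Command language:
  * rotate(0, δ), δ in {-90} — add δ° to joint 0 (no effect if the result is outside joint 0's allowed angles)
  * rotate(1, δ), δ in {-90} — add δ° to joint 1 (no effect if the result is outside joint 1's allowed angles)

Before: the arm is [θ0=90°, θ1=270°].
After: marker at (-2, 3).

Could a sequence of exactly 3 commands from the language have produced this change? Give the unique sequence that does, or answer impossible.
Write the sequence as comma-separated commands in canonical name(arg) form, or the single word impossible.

rotate(0, -90), rotate(0, -90), rotate(0, -90)

begin: [θ0=90°, θ1=270°]
[1] after rotate(0, -90): [θ0=0°, θ1=270°]
[2] after rotate(0, -90): [θ0=270°, θ1=270°]
[3] after rotate(0, -90): [θ0=180°, θ1=270°]
no other 3-command option fits: unique.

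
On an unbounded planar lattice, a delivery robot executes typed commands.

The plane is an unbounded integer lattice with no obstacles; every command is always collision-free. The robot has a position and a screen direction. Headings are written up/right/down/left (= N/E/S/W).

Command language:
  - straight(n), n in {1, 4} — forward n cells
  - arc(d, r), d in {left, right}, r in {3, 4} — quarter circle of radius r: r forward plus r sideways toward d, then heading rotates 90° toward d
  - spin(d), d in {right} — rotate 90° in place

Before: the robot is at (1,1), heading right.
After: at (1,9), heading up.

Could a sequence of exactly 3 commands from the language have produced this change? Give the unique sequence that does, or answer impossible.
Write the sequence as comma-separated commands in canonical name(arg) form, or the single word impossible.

arc(left, 4), arc(left, 4), spin(right)

key: order matters: swapping arc(left, 4) and spin(right) lands elsewhere
t0: at (1,1), heading right
step 1 (arc(left, 4)): at (5,5), heading up
step 2 (arc(left, 4)): at (1,9), heading left
step 3 (spin(right)): at (1,9), heading up
uniquely the one of 343 3-step routes that fits.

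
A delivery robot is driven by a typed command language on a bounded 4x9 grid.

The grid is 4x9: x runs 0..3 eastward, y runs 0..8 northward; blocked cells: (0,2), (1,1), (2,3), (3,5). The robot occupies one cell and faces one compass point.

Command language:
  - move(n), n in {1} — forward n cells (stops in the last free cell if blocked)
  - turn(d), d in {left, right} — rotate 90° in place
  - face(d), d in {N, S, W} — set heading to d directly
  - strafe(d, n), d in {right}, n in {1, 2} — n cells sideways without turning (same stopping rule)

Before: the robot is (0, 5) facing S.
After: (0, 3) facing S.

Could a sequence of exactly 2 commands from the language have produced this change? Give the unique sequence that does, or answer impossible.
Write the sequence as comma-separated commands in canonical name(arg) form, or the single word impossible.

move(1), move(1)

key: still facing S at the end — nothing in the sequence rotates
begin: (0, 5) facing S
[1] after move(1): (0, 4) facing S
[2] after move(1): (0, 3) facing S
uniquely the one of 64 2-step routes that fits.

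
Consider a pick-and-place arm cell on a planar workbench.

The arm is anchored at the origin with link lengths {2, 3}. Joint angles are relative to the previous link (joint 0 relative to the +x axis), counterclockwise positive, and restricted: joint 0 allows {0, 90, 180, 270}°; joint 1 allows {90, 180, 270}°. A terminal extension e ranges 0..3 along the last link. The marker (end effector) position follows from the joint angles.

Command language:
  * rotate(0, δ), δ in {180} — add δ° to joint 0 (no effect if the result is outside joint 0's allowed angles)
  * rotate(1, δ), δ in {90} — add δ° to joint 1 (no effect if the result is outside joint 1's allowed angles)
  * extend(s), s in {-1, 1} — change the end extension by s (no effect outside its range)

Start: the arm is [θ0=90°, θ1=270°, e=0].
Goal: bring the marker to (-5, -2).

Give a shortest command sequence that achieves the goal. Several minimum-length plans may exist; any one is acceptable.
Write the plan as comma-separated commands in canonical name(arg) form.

start: [θ0=90°, θ1=270°, e=0]
1. extend(1) → [θ0=90°, θ1=270°, e=1]
2. extend(1) → [θ0=90°, θ1=270°, e=2]
3. rotate(0, 180) → [θ0=270°, θ1=270°, e=2]
nothing shorter than 3 reaches the goal.

extend(1), extend(1), rotate(0, 180)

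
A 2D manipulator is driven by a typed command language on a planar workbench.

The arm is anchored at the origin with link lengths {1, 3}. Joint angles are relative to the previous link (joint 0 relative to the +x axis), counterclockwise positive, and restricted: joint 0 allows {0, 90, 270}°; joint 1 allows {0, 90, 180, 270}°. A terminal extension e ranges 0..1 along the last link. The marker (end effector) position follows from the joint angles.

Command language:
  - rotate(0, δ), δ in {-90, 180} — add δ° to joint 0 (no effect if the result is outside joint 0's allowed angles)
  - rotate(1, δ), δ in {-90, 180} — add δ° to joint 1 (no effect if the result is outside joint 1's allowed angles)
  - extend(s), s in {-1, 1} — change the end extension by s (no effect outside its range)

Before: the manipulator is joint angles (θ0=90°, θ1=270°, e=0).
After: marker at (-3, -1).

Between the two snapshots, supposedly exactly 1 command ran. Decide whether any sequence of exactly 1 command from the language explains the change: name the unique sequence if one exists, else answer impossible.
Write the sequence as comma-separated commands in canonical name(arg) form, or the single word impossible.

rotate(0, 180)

from: joint angles (θ0=90°, θ1=270°, e=0)
step 1 (rotate(0, 180)): joint angles (θ0=270°, θ1=270°, e=0)
all 6 alternatives checked — unique.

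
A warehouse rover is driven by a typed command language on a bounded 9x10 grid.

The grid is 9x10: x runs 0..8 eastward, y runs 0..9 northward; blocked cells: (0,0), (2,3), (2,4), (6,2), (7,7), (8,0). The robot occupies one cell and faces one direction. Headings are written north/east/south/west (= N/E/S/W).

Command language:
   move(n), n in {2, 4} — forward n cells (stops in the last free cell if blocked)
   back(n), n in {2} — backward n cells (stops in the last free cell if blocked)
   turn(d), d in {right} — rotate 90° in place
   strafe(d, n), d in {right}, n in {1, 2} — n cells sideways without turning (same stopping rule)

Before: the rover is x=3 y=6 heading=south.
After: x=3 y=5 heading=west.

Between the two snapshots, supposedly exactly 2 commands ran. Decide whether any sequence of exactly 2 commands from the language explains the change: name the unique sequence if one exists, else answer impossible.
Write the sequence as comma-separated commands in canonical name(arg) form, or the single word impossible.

impossible

checked all 2-command options: none fits.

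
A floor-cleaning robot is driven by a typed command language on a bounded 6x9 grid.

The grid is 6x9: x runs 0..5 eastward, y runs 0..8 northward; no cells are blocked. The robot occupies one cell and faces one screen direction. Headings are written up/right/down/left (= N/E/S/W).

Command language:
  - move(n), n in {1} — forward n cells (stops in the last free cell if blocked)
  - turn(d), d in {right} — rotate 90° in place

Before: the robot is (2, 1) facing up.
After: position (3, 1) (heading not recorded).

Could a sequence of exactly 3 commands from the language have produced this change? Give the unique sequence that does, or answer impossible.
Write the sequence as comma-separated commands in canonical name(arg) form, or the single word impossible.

turn(right), move(1), turn(right)

begin: (2, 1) facing up
step 1 (turn(right)): (2, 1) facing right
step 2 (move(1)): (3, 1) facing right
step 3 (turn(right)): (3, 1) facing down
no rival 3-sequence matches.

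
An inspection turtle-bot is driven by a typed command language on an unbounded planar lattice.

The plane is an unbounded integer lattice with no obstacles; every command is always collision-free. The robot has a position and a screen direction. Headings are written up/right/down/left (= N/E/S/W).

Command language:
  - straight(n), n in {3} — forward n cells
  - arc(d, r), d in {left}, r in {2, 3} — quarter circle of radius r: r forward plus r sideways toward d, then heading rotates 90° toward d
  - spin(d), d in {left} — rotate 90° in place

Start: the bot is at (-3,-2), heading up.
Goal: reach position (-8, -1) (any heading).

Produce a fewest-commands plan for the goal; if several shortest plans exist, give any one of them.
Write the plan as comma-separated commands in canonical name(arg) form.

arc(left, 3), arc(left, 2)

t0: at (-3,-2), heading up
step 1 (arc(left, 3)): at (-6,1), heading left
step 2 (arc(left, 2)): at (-8,-1), heading down
minimal: 2 command(s), checked below 2.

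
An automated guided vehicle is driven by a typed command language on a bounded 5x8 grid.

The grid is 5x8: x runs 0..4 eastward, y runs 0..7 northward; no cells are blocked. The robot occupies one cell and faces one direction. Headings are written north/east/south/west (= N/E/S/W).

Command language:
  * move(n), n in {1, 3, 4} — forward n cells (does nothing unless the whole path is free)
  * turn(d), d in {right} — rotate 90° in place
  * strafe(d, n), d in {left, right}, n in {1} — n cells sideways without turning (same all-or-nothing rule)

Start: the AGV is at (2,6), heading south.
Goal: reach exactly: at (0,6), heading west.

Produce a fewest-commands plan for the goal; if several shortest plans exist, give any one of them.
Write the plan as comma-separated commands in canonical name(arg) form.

strafe(left, 1), turn(right), move(3)

from: at (2,6), heading south
t=1 strafe(left, 1) ⇒ at (3,6), heading south
t=2 turn(right) ⇒ at (3,6), heading west
t=3 move(3) ⇒ at (0,6), heading west
no 2-step plan works, so 3 is optimal.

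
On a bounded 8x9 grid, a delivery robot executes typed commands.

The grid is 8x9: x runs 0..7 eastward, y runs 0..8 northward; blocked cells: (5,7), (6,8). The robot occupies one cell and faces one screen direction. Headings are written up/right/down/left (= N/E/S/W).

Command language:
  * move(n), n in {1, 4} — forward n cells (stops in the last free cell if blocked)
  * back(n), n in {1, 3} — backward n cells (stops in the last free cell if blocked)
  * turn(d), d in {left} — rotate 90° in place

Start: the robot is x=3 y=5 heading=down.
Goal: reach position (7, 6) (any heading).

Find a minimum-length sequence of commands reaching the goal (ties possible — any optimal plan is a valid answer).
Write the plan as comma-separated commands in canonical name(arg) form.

begin: x=3 y=5 heading=down
[1] after back(1): x=3 y=6 heading=down
[2] after turn(left): x=3 y=6 heading=right
[3] after move(4): x=7 y=6 heading=right
shorter routes all fall short; 3 is best.

back(1), turn(left), move(4)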